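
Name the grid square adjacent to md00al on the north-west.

Longitude subsquare a = 0; −1 → -1, wraps to 23 = x, carry into square.
Longitude square 0; −1 → -1, wraps to 9, carry into field.
Longitude field M = 12; −1 → 11 = L.
Latitude subsquare l = 11; +1 → 12 = m.

LD90xm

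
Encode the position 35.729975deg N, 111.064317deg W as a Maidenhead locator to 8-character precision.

Offset from 180°W / 90°S: lon 68.93568°, lat 125.72997°.
Field (20°×10°, letters A–R): lon ⌊68.93568/20⌋ = 3 → D; lat ⌊125.72997/10⌋ = 12 → M.
Square (2°×1°, digits 0–9): lon ⌊8.93568/2⌋ = 4; lat ⌊5.72997/1⌋ = 5.
Subsquare (5′×2.5′, letters a–x): lon ⌊0.93568/0.0833333⌋ = 11 → l; lat ⌊0.72997/0.0416667⌋ = 17 → r.
Extended square (30″×15″, digits 0–9): lon ⌊0.01902/0.00833333⌋ = 2; lat ⌊0.02164/0.00416667⌋ = 5.

DM45lr25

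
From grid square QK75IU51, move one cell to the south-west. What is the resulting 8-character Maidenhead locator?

QK75iu40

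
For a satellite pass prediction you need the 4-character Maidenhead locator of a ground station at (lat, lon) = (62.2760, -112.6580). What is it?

Offset from 180°W / 90°S: lon 67.34°, lat 152.28°.
Field (20°×10°, letters A–R): lon ⌊67.34/20⌋ = 3 → D; lat ⌊152.28/10⌋ = 15 → P.
Square (2°×1°, digits 0–9): lon ⌊7.34/2⌋ = 3; lat ⌊2.28/1⌋ = 2.

DP32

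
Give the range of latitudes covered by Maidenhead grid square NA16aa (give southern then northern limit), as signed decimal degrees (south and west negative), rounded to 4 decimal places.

Field N=13, A=0: +13·20° lon, +0·10° lat → SW at lon 80°, lat -90°.
Square 1, 6: +1·2° lon, +6·1° lat → SW at lon 82°, lat -84°.
Subsquare a=0, a=0: +0·0.0833333° lon, +0·0.0416667° lat → SW at lon 82°, lat -84°.
Cell spans 0.0833333° lon × 0.0416667° lat.
south -84.0000, north -83.9583.

-84.0000, -83.9583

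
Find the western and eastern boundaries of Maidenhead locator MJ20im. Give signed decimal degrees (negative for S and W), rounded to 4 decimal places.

64.6667, 64.7500

Field M=12, J=9: +12·20° lon, +9·10° lat → SW at lon 60°, lat 0°.
Square 2, 0: +2·2° lon, +0·1° lat → SW at lon 64°, lat 0°.
Subsquare i=8, m=12: +8·0.0833333° lon, +12·0.0416667° lat → SW at lon 64.6667°, lat 0.5°.
Cell spans 0.0833333° lon × 0.0416667° lat.
west 64.6667, east 64.7500.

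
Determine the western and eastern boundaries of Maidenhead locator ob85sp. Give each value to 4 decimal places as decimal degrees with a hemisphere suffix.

117.5000° E, 117.5833° E

Field O=14, B=1: +14·20° lon, +1·10° lat → SW at lon 100°, lat -80°.
Square 8, 5: +8·2° lon, +5·1° lat → SW at lon 116°, lat -75°.
Subsquare s=18, p=15: +18·0.0833333° lon, +15·0.0416667° lat → SW at lon 117.5°, lat -74.375°.
Cell spans 0.0833333° lon × 0.0416667° lat.
west 117.5000° E, east 117.5833° E.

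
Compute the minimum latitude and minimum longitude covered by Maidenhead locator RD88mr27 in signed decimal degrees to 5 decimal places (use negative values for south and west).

Field R=17, D=3: +17·20° lon, +3·10° lat → SW at lon 160°, lat -60°.
Square 8, 8: +8·2° lon, +8·1° lat → SW at lon 176°, lat -52°.
Subsquare m=12, r=17: +12·0.0833333° lon, +17·0.0416667° lat → SW at lon 177°, lat -51.2917°.
Extended square 2, 7: +2·0.00833333° lon, +7·0.00416667° lat → SW at lon 177.017°, lat -51.2625°.
latitude -51.26250, longitude 177.01667.

-51.26250, 177.01667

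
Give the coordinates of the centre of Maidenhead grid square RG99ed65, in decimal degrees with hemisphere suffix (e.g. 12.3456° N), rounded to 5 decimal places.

Field R=17, G=6: +17·20° lon, +6·10° lat → SW at lon 160°, lat -30°.
Square 9, 9: +9·2° lon, +9·1° lat → SW at lon 178°, lat -21°.
Subsquare e=4, d=3: +4·0.0833333° lon, +3·0.0416667° lat → SW at lon 178.333°, lat -20.875°.
Extended square 6, 5: +6·0.00833333° lon, +5·0.00416667° lat → SW at lon 178.383°, lat -20.8542°.
Cell spans 0.00833333° lon × 0.00416667° lat. Centre is SW corner plus half of each.
latitude 20.85208° S, longitude 178.38750° E.

20.85208° S, 178.38750° E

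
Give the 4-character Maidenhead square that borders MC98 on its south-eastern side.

Longitude square 9; +1 → 10, wraps to 0, carry into field.
Longitude field M = 12; +1 → 13 = N.
Latitude square 8; −1 → 7.

NC07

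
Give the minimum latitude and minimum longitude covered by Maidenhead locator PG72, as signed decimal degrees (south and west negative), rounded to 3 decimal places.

-28.000, 134.000

Field P=15, G=6: +15·20° lon, +6·10° lat → SW at lon 120°, lat -30°.
Square 7, 2: +7·2° lon, +2·1° lat → SW at lon 134°, lat -28°.
latitude -28.000, longitude 134.000.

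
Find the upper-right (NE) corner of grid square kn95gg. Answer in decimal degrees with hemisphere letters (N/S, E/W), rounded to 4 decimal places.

Field K=10, N=13: +10·20° lon, +13·10° lat → SW at lon 20°, lat 40°.
Square 9, 5: +9·2° lon, +5·1° lat → SW at lon 38°, lat 45°.
Subsquare g=6, g=6: +6·0.0833333° lon, +6·0.0416667° lat → SW at lon 38.5°, lat 45.25°.
Cell spans 0.0833333° lon × 0.0416667° lat. NE corner is SW corner plus one full cell.
latitude 45.2917° N, longitude 38.5833° E.

45.2917° N, 38.5833° E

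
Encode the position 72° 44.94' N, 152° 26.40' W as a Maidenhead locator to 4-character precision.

BQ32

Offset from 180°W / 90°S: lon 27.56°, lat 162.75°.
Field: lon ⌊27.56/20⌋ = 1 → B; lat ⌊162.75/10⌋ = 16 → Q.
Square: lon ⌊7.56/2⌋ = 3; lat ⌊2.75/1⌋ = 2.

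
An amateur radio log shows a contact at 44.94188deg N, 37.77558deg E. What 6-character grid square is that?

KN84vw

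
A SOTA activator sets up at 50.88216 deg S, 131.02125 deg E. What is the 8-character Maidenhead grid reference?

Offset from 180°W / 90°S: lon 311.02125°, lat 39.11784°.
Field: 311.02125/20 → 15 → P, 39.11784/10 → 3 → D; chars PD.
Square: 11.02125/2 → 5, 9.11784/1 → 9; chars 59.
Subsquare: 1.02125/0.0833333 → 12 → m, 0.11784/0.0416667 → 2 → c; chars mc.
Extended square: 0.02125/0.00833333 → 2, 0.03451/0.00416667 → 8; chars 28.

PD59mc28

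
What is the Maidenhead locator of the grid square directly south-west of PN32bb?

PN32aa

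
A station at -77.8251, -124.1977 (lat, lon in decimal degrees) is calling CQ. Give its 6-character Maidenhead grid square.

CB72ve

Shift to the Maidenhead origin (180°W, 90°S): lon 55.8023, lat 12.1749.
Field (20°×10°, letters A–R): lon ⌊55.8023/20⌋ = 2 → C; lat ⌊12.1749/10⌋ = 1 → B.
Square (2°×1°, digits 0–9): lon ⌊15.8023/2⌋ = 7; lat ⌊2.1749/1⌋ = 2.
Subsquare (5′×2.5′, letters a–x): lon ⌊1.8023/0.0833333⌋ = 21 → v; lat ⌊0.1749/0.0416667⌋ = 4 → e.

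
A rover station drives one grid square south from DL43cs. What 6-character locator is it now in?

DL43cr

Latitude subsquare s = 18; −1 → 17 = r.
The longitude characters are unchanged.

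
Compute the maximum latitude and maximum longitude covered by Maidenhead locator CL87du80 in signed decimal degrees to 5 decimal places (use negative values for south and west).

27.83750, -123.67500

Field C=2, L=11: +2·20° lon, +11·10° lat → SW at lon -140°, lat 20°.
Square 8, 7: +8·2° lon, +7·1° lat → SW at lon -124°, lat 27°.
Subsquare d=3, u=20: +3·0.0833333° lon, +20·0.0416667° lat → SW at lon -123.75°, lat 27.8333°.
Extended square 8, 0: +8·0.00833333° lon, +0·0.00416667° lat → SW at lon -123.683°, lat 27.8333°.
Cell spans 0.00833333° lon × 0.00416667° lat. NE corner is SW corner plus one full cell.
latitude 27.83750, longitude -123.67500.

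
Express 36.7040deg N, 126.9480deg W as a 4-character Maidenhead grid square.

CM66

Shift to the Maidenhead origin (180°W, 90°S): lon 53.05, lat 126.70.
Field: 53.05/20 → 2 → C, 126.70/10 → 12 → M; chars CM.
Square: 13.05/2 → 6, 6.70/1 → 6; chars 66.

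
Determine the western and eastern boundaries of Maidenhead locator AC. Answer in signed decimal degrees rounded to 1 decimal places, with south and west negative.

-180.0, -160.0

Field A=0, C=2: +0·20° lon, +2·10° lat → SW at lon -180°, lat -70°.
Cell spans 20° lon × 10° lat.
west -180.0, east -160.0.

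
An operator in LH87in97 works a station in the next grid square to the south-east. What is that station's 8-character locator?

LH87jn06

Longitude extended square 9; +1 → 10, wraps to 0, carry into subsquare.
Longitude subsquare i = 8; +1 → 9 = j.
Latitude extended square 7; −1 → 6.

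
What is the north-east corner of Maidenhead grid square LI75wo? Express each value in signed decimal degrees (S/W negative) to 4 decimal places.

-4.3750, 55.9167

Field L=11, I=8: +11·20° lon, +8·10° lat → SW at lon 40°, lat -10°.
Square 7, 5: +7·2° lon, +5·1° lat → SW at lon 54°, lat -5°.
Subsquare w=22, o=14: +22·0.0833333° lon, +14·0.0416667° lat → SW at lon 55.8333°, lat -4.41667°.
Cell spans 0.0833333° lon × 0.0416667° lat. NE corner is SW corner plus one full cell.
latitude -4.3750, longitude 55.9167.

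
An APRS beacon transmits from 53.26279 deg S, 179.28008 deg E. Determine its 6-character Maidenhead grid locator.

Add 180° to longitude and 90° to latitude: 359.2801, 36.7372.
Field (20°×10°, letters A–R): lon ⌊359.2801/20⌋ = 17 → R; lat ⌊36.7372/10⌋ = 3 → D.
Square (2°×1°, digits 0–9): lon ⌊19.2801/2⌋ = 9; lat ⌊6.7372/1⌋ = 6.
Subsquare (5′×2.5′, letters a–x): lon ⌊1.2801/0.0833333⌋ = 15 → p; lat ⌊0.7372/0.0416667⌋ = 17 → r.

RD96pr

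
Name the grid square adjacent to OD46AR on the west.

Longitude subsquare a = 0; −1 → -1, wraps to 23 = x, carry into square.
Longitude square 4; −1 → 3.
The latitude characters are unchanged.

OD36xr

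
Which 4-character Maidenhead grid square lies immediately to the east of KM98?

Longitude square 9; +1 → 10, wraps to 0, carry into field.
Longitude field K = 10; +1 → 11 = L.
The latitude characters are unchanged.

LM08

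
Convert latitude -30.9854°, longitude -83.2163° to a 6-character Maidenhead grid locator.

Shift to the Maidenhead origin (180°W, 90°S): lon 96.7837, lat 59.0146.
Field (20°×10°, letters A–R): lon ⌊96.7837/20⌋ = 4 → E; lat ⌊59.0146/10⌋ = 5 → F.
Square (2°×1°, digits 0–9): lon ⌊16.7837/2⌋ = 8; lat ⌊9.0146/1⌋ = 9.
Subsquare (5′×2.5′, letters a–x): lon ⌊0.7837/0.0833333⌋ = 9 → j; lat ⌊0.0146/0.0416667⌋ = 0 → a.

EF89ja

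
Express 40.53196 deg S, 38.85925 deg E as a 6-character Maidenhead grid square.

Shift to the Maidenhead origin (180°W, 90°S): lon 218.8593, lat 49.4680.
Field: 218.8593/20 → 10 → K, 49.4680/10 → 4 → E; chars KE.
Square: 18.8593/2 → 9, 9.4680/1 → 9; chars 99.
Subsquare: 0.8593/0.0833333 → 10 → k, 0.4680/0.0416667 → 11 → l; chars kl.

KE99kl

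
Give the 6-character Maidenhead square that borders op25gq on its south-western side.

OP25fp

Longitude subsquare g = 6; −1 → 5 = f.
Latitude subsquare q = 16; −1 → 15 = p.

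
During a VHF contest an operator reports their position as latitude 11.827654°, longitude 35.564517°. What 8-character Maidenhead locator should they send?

KK71st78

Shift to the Maidenhead origin (180°W, 90°S): lon 215.56452, lat 101.82765.
Field (20°×10°, letters A–R): lon ⌊215.56452/20⌋ = 10 → K; lat ⌊101.82765/10⌋ = 10 → K.
Square (2°×1°, digits 0–9): lon ⌊15.56452/2⌋ = 7; lat ⌊1.82765/1⌋ = 1.
Subsquare (5′×2.5′, letters a–x): lon ⌊1.56452/0.0833333⌋ = 18 → s; lat ⌊0.82765/0.0416667⌋ = 19 → t.
Extended square (30″×15″, digits 0–9): lon ⌊0.06452/0.00833333⌋ = 7; lat ⌊0.03599/0.00416667⌋ = 8.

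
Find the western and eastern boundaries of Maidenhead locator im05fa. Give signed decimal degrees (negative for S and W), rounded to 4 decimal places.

Field I=8, M=12: +8·20° lon, +12·10° lat → SW at lon -20°, lat 30°.
Square 0, 5: +0·2° lon, +5·1° lat → SW at lon -20°, lat 35°.
Subsquare f=5, a=0: +5·0.0833333° lon, +0·0.0416667° lat → SW at lon -19.5833°, lat 35°.
Cell spans 0.0833333° lon × 0.0416667° lat.
west -19.5833, east -19.5000.

-19.5833, -19.5000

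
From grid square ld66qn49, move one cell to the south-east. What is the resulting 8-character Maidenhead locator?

LD66qn58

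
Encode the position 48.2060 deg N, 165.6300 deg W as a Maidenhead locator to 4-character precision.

Add 180° to longitude and 90° to latitude: 14.37, 138.21.
Field (20°×10°, letters A–R): 14.37/20 → 0 → A, 138.21/10 → 13 → N; chars AN.
Square (2°×1°, digits 0–9): 14.37/2 → 7, 8.21/1 → 8; chars 78.

AN78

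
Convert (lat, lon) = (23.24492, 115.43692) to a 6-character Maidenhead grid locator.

Add 180° to longitude and 90° to latitude: 295.4369, 113.2449.
Field: 295.4369/20 → 14 → O, 113.2449/10 → 11 → L; chars OL.
Square: 15.4369/2 → 7, 3.2449/1 → 3; chars 73.
Subsquare: 1.4369/0.0833333 → 17 → r, 0.2449/0.0416667 → 5 → f; chars rf.

OL73rf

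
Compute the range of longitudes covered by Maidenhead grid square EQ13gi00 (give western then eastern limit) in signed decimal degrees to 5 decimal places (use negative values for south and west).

-97.50000, -97.49167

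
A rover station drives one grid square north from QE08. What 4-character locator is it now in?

QE09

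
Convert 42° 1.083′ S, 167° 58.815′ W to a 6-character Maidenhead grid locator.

Shift to the Maidenhead origin (180°W, 90°S): lon 12.0197, lat 47.9819.
Field: 12.0197/20 → 0 → A, 47.9819/10 → 4 → E; chars AE.
Square: 12.0197/2 → 6, 7.9819/1 → 7; chars 67.
Subsquare: 0.0197/0.0833333 → 0 → a, 0.9819/0.0416667 → 23 → x; chars ax.

AE67ax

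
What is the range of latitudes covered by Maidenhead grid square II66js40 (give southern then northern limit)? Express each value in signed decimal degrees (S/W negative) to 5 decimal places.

-3.25000, -3.24583

Field I=8, I=8: +8·20° lon, +8·10° lat → SW at lon -20°, lat -10°.
Square 6, 6: +6·2° lon, +6·1° lat → SW at lon -8°, lat -4°.
Subsquare j=9, s=18: +9·0.0833333° lon, +18·0.0416667° lat → SW at lon -7.25°, lat -3.25°.
Extended square 4, 0: +4·0.00833333° lon, +0·0.00416667° lat → SW at lon -7.21667°, lat -3.25°.
Cell spans 0.00833333° lon × 0.00416667° lat.
south -3.25000, north -3.24583.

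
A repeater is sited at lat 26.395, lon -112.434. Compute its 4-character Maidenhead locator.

DL36

Offset from 180°W / 90°S: lon 67.57°, lat 116.39°.
Field: 67.57/20 → 3 → D, 116.39/10 → 11 → L; chars DL.
Square: 7.57/2 → 3, 6.39/1 → 6; chars 36.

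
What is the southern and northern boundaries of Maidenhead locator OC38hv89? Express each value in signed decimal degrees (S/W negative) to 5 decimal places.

Field O=14, C=2: +14·20° lon, +2·10° lat → SW at lon 100°, lat -70°.
Square 3, 8: +3·2° lon, +8·1° lat → SW at lon 106°, lat -62°.
Subsquare h=7, v=21: +7·0.0833333° lon, +21·0.0416667° lat → SW at lon 106.583°, lat -61.125°.
Extended square 8, 9: +8·0.00833333° lon, +9·0.00416667° lat → SW at lon 106.65°, lat -61.0875°.
Cell spans 0.00833333° lon × 0.00416667° lat.
south -61.08750, north -61.08333.

-61.08750, -61.08333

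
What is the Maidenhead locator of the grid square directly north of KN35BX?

Latitude subsquare x = 23; +1 → 24, wraps to 0 = a, carry into square.
Latitude square 5; +1 → 6.
The longitude characters are unchanged.

KN36ba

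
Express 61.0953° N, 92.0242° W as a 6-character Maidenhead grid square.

EP31xc

Offset from 180°W / 90°S: lon 87.9758°, lat 151.0953°.
Field (20°×10°, letters A–R): 87.9758/20 → 4 → E, 151.0953/10 → 15 → P; chars EP.
Square (2°×1°, digits 0–9): 7.9758/2 → 3, 1.0953/1 → 1; chars 31.
Subsquare (5′×2.5′, letters a–x): 1.9758/0.0833333 → 23 → x, 0.0953/0.0416667 → 2 → c; chars xc.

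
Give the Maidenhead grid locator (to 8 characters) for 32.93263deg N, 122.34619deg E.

PM12ew13

Offset from 180°W / 90°S: lon 302.34619°, lat 122.93263°.
Field: 302.34619/20 → 15 → P, 122.93263/10 → 12 → M; chars PM.
Square: 2.34619/2 → 1, 2.93263/1 → 2; chars 12.
Subsquare: 0.34619/0.0833333 → 4 → e, 0.93263/0.0416667 → 22 → w; chars ew.
Extended square: 0.01286/0.00833333 → 1, 0.01596/0.00416667 → 3; chars 13.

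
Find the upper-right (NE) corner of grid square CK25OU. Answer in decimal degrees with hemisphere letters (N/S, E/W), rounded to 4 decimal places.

15.8750° N, 134.7500° W

Field C=2, K=10: +2·20° lon, +10·10° lat → SW at lon -140°, lat 10°.
Square 2, 5: +2·2° lon, +5·1° lat → SW at lon -136°, lat 15°.
Subsquare o=14, u=20: +14·0.0833333° lon, +20·0.0416667° lat → SW at lon -134.833°, lat 15.8333°.
Cell spans 0.0833333° lon × 0.0416667° lat. NE corner is SW corner plus one full cell.
latitude 15.8750° N, longitude 134.7500° W.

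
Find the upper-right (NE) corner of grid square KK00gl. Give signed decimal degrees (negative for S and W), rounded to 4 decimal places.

10.5000, 20.5833

Field K=10, K=10: +10·20° lon, +10·10° lat → SW at lon 20°, lat 10°.
Square 0, 0: +0·2° lon, +0·1° lat → SW at lon 20°, lat 10°.
Subsquare g=6, l=11: +6·0.0833333° lon, +11·0.0416667° lat → SW at lon 20.5°, lat 10.4583°.
Cell spans 0.0833333° lon × 0.0416667° lat. NE corner is SW corner plus one full cell.
latitude 10.5000, longitude 20.5833.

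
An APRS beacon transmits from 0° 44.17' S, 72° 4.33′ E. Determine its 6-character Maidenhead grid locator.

MI69ag

Shift to the Maidenhead origin (180°W, 90°S): lon 252.0722, lat 89.2638.
Field: lon ⌊252.0722/20⌋ = 12 → M; lat ⌊89.2638/10⌋ = 8 → I.
Square: lon ⌊12.0722/2⌋ = 6; lat ⌊9.2638/1⌋ = 9.
Subsquare: lon ⌊0.0722/0.0833333⌋ = 0 → a; lat ⌊0.2638/0.0416667⌋ = 6 → g.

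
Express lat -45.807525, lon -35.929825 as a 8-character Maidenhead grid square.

HE24ae86

Offset from 180°W / 90°S: lon 144.07018°, lat 44.19248°.
Field: 144.07018/20 → 7 → H, 44.19248/10 → 4 → E; chars HE.
Square: 4.07018/2 → 2, 4.19248/1 → 4; chars 24.
Subsquare: 0.07018/0.0833333 → 0 → a, 0.19248/0.0416667 → 4 → e; chars ae.
Extended square: 0.07018/0.00833333 → 8, 0.02581/0.00416667 → 6; chars 86.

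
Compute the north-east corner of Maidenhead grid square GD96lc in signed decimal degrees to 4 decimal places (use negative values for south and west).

-53.8750, -41.0000

Field G=6, D=3: +6·20° lon, +3·10° lat → SW at lon -60°, lat -60°.
Square 9, 6: +9·2° lon, +6·1° lat → SW at lon -42°, lat -54°.
Subsquare l=11, c=2: +11·0.0833333° lon, +2·0.0416667° lat → SW at lon -41.0833°, lat -53.9167°.
Cell spans 0.0833333° lon × 0.0416667° lat. NE corner is SW corner plus one full cell.
latitude -53.8750, longitude -41.0000.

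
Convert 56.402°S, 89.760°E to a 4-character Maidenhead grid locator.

ND43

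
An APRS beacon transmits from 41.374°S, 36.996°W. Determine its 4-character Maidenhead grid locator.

HE18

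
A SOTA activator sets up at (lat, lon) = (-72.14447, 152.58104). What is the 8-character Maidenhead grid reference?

Add 180° to longitude and 90° to latitude: 332.58104, 17.85553.
Field: 332.58104/20 → 16 → Q, 17.85553/10 → 1 → B; chars QB.
Square: 12.58104/2 → 6, 7.85553/1 → 7; chars 67.
Subsquare: 0.58104/0.0833333 → 6 → g, 0.85553/0.0416667 → 20 → u; chars gu.
Extended square: 0.08104/0.00833333 → 9, 0.02220/0.00416667 → 5; chars 95.

QB67gu95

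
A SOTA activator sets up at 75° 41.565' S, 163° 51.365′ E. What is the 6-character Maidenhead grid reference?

Shift to the Maidenhead origin (180°W, 90°S): lon 343.8561, lat 14.3072.
Field: lon ⌊343.8561/20⌋ = 17 → R; lat ⌊14.3072/10⌋ = 1 → B.
Square: lon ⌊3.8561/2⌋ = 1; lat ⌊4.3072/1⌋ = 4.
Subsquare: lon ⌊1.8561/0.0833333⌋ = 22 → w; lat ⌊0.3072/0.0416667⌋ = 7 → h.

RB14wh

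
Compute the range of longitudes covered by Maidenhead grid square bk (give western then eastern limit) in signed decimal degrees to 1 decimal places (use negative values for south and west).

-160.0, -140.0

Field B=1, K=10: +1·20° lon, +10·10° lat → SW at lon -160°, lat 10°.
Cell spans 20° lon × 10° lat.
west -160.0, east -140.0.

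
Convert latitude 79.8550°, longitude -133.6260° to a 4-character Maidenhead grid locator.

CQ39

Shift to the Maidenhead origin (180°W, 90°S): lon 46.37, lat 169.86.
Field: lon ⌊46.37/20⌋ = 2 → C; lat ⌊169.86/10⌋ = 16 → Q.
Square: lon ⌊6.37/2⌋ = 3; lat ⌊9.86/1⌋ = 9.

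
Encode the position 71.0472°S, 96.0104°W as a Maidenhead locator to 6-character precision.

Shift to the Maidenhead origin (180°W, 90°S): lon 83.9896, lat 18.9528.
Field: 83.9896/20 → 4 → E, 18.9528/10 → 1 → B; chars EB.
Square: 3.9896/2 → 1, 8.9528/1 → 8; chars 18.
Subsquare: 1.9896/0.0833333 → 23 → x, 0.9528/0.0416667 → 22 → w; chars xw.

EB18xw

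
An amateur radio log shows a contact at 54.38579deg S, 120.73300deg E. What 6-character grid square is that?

Shift to the Maidenhead origin (180°W, 90°S): lon 300.7330, lat 35.6142.
Field (20°×10°, letters A–R): lon ⌊300.7330/20⌋ = 15 → P; lat ⌊35.6142/10⌋ = 3 → D.
Square (2°×1°, digits 0–9): lon ⌊0.7330/2⌋ = 0; lat ⌊5.6142/1⌋ = 5.
Subsquare (5′×2.5′, letters a–x): lon ⌊0.7330/0.0833333⌋ = 8 → i; lat ⌊0.6142/0.0416667⌋ = 14 → o.

PD05io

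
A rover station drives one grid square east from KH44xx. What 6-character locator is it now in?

KH54ax

Longitude subsquare x = 23; +1 → 24, wraps to 0 = a, carry into square.
Longitude square 4; +1 → 5.
The latitude characters are unchanged.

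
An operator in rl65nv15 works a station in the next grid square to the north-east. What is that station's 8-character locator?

RL65nv26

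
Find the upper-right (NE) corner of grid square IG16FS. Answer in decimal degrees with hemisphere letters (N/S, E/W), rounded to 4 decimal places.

Field I=8, G=6: +8·20° lon, +6·10° lat → SW at lon -20°, lat -30°.
Square 1, 6: +1·2° lon, +6·1° lat → SW at lon -18°, lat -24°.
Subsquare f=5, s=18: +5·0.0833333° lon, +18·0.0416667° lat → SW at lon -17.5833°, lat -23.25°.
Cell spans 0.0833333° lon × 0.0416667° lat. NE corner is SW corner plus one full cell.
latitude 23.2083° S, longitude 17.5000° W.

23.2083° S, 17.5000° W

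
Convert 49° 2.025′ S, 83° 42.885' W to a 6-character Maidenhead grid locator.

EE80dx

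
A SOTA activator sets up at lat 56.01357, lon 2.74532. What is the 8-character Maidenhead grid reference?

JO16ia93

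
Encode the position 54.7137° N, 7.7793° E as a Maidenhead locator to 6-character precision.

Offset from 180°W / 90°S: lon 187.7793°, lat 144.7137°.
Field: lon ⌊187.7793/20⌋ = 9 → J; lat ⌊144.7137/10⌋ = 14 → O.
Square: lon ⌊7.7793/2⌋ = 3; lat ⌊4.7137/1⌋ = 4.
Subsquare: lon ⌊1.7793/0.0833333⌋ = 21 → v; lat ⌊0.7137/0.0416667⌋ = 17 → r.

JO34vr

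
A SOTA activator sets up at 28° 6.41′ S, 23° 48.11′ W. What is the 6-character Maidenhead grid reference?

HG81cv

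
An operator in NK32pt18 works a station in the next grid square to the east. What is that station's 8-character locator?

NK32pt28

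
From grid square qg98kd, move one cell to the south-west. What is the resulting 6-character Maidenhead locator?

QG98jc

Longitude subsquare k = 10; −1 → 9 = j.
Latitude subsquare d = 3; −1 → 2 = c.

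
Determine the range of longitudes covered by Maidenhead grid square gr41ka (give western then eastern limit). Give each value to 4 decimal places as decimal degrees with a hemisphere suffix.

51.1667° W, 51.0833° W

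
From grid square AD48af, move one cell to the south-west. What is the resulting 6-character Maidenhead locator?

AD38xe

Longitude subsquare a = 0; −1 → -1, wraps to 23 = x, carry into square.
Longitude square 4; −1 → 3.
Latitude subsquare f = 5; −1 → 4 = e.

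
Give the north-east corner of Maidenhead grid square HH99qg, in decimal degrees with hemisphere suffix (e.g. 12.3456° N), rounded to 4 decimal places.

Field H=7, H=7: +7·20° lon, +7·10° lat → SW at lon -40°, lat -20°.
Square 9, 9: +9·2° lon, +9·1° lat → SW at lon -22°, lat -11°.
Subsquare q=16, g=6: +16·0.0833333° lon, +6·0.0416667° lat → SW at lon -20.6667°, lat -10.75°.
Cell spans 0.0833333° lon × 0.0416667° lat. NE corner is SW corner plus one full cell.
latitude 10.7083° S, longitude 20.5833° W.

10.7083° S, 20.5833° W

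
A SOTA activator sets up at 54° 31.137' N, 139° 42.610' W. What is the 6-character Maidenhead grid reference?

Add 180° to longitude and 90° to latitude: 40.2898, 144.5189.
Field: 40.2898/20 → 2 → C, 144.5189/10 → 14 → O; chars CO.
Square: 0.2898/2 → 0, 4.5189/1 → 4; chars 04.
Subsquare: 0.2898/0.0833333 → 3 → d, 0.5189/0.0416667 → 12 → m; chars dm.

CO04dm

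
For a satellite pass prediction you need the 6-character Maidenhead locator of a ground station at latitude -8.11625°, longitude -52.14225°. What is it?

GI31wv

Shift to the Maidenhead origin (180°W, 90°S): lon 127.8578, lat 81.8837.
Field: 127.8578/20 → 6 → G, 81.8837/10 → 8 → I; chars GI.
Square: 7.8578/2 → 3, 1.8837/1 → 1; chars 31.
Subsquare: 1.8578/0.0833333 → 22 → w, 0.8837/0.0416667 → 21 → v; chars wv.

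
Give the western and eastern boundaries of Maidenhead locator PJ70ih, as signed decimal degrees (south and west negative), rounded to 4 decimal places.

134.6667, 134.7500

Field P=15, J=9: +15·20° lon, +9·10° lat → SW at lon 120°, lat 0°.
Square 7, 0: +7·2° lon, +0·1° lat → SW at lon 134°, lat 0°.
Subsquare i=8, h=7: +8·0.0833333° lon, +7·0.0416667° lat → SW at lon 134.667°, lat 0.291667°.
Cell spans 0.0833333° lon × 0.0416667° lat.
west 134.6667, east 134.7500.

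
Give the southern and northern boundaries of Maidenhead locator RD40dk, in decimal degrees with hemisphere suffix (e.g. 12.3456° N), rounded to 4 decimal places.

59.5833° S, 59.5417° S

Field R=17, D=3: +17·20° lon, +3·10° lat → SW at lon 160°, lat -60°.
Square 4, 0: +4·2° lon, +0·1° lat → SW at lon 168°, lat -60°.
Subsquare d=3, k=10: +3·0.0833333° lon, +10·0.0416667° lat → SW at lon 168.25°, lat -59.5833°.
Cell spans 0.0833333° lon × 0.0416667° lat.
south 59.5833° S, north 59.5417° S.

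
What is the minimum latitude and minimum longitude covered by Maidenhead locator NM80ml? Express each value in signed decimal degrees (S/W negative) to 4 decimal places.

Field N=13, M=12: +13·20° lon, +12·10° lat → SW at lon 80°, lat 30°.
Square 8, 0: +8·2° lon, +0·1° lat → SW at lon 96°, lat 30°.
Subsquare m=12, l=11: +12·0.0833333° lon, +11·0.0416667° lat → SW at lon 97°, lat 30.4583°.
latitude 30.4583, longitude 97.0000.

30.4583, 97.0000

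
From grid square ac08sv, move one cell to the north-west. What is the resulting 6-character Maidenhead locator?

Longitude subsquare s = 18; −1 → 17 = r.
Latitude subsquare v = 21; +1 → 22 = w.

AC08rw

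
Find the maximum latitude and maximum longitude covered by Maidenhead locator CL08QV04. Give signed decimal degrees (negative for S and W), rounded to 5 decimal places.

28.89583, -138.65833

Field C=2, L=11: +2·20° lon, +11·10° lat → SW at lon -140°, lat 20°.
Square 0, 8: +0·2° lon, +8·1° lat → SW at lon -140°, lat 28°.
Subsquare q=16, v=21: +16·0.0833333° lon, +21·0.0416667° lat → SW at lon -138.667°, lat 28.875°.
Extended square 0, 4: +0·0.00833333° lon, +4·0.00416667° lat → SW at lon -138.667°, lat 28.8917°.
Cell spans 0.00833333° lon × 0.00416667° lat. NE corner is SW corner plus one full cell.
latitude 28.89583, longitude -138.65833.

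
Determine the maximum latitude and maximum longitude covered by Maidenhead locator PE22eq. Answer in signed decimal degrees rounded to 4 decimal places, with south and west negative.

-47.2917, 124.4167

Field P=15, E=4: +15·20° lon, +4·10° lat → SW at lon 120°, lat -50°.
Square 2, 2: +2·2° lon, +2·1° lat → SW at lon 124°, lat -48°.
Subsquare e=4, q=16: +4·0.0833333° lon, +16·0.0416667° lat → SW at lon 124.333°, lat -47.3333°.
Cell spans 0.0833333° lon × 0.0416667° lat. NE corner is SW corner plus one full cell.
latitude -47.2917, longitude 124.4167.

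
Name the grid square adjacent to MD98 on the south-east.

Longitude square 9; +1 → 10, wraps to 0, carry into field.
Longitude field M = 12; +1 → 13 = N.
Latitude square 8; −1 → 7.

ND07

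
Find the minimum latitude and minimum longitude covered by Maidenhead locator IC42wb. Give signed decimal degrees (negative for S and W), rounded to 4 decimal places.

-67.9583, -10.1667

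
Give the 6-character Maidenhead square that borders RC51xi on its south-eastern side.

RC61ah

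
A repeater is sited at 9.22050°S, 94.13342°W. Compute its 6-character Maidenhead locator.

Shift to the Maidenhead origin (180°W, 90°S): lon 85.8666, lat 80.7795.
Field (20°×10°, letters A–R): 85.8666/20 → 4 → E, 80.7795/10 → 8 → I; chars EI.
Square (2°×1°, digits 0–9): 5.8666/2 → 2, 0.7795/1 → 0; chars 20.
Subsquare (5′×2.5′, letters a–x): 1.8666/0.0833333 → 22 → w, 0.7795/0.0416667 → 18 → s; chars ws.

EI20ws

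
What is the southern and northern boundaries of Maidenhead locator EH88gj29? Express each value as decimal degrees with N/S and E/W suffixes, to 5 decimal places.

Field E=4, H=7: +4·20° lon, +7·10° lat → SW at lon -100°, lat -20°.
Square 8, 8: +8·2° lon, +8·1° lat → SW at lon -84°, lat -12°.
Subsquare g=6, j=9: +6·0.0833333° lon, +9·0.0416667° lat → SW at lon -83.5°, lat -11.625°.
Extended square 2, 9: +2·0.00833333° lon, +9·0.00416667° lat → SW at lon -83.4833°, lat -11.5875°.
Cell spans 0.00833333° lon × 0.00416667° lat.
south 11.58750° S, north 11.58333° S.

11.58750° S, 11.58333° S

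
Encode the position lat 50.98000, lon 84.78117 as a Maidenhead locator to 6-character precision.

Shift to the Maidenhead origin (180°W, 90°S): lon 264.7812, lat 140.9800.
Field: 264.7812/20 → 13 → N, 140.9800/10 → 14 → O; chars NO.
Square: 4.7812/2 → 2, 0.9800/1 → 0; chars 20.
Subsquare: 0.7812/0.0833333 → 9 → j, 0.9800/0.0416667 → 23 → x; chars jx.

NO20jx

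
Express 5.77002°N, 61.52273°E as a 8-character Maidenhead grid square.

Add 180° to longitude and 90° to latitude: 241.52273, 95.77002.
Field: 241.52273/20 → 12 → M, 95.77002/10 → 9 → J; chars MJ.
Square: 1.52273/2 → 0, 5.77002/1 → 5; chars 05.
Subsquare: 1.52273/0.0833333 → 18 → s, 0.77002/0.0416667 → 18 → s; chars ss.
Extended square: 0.02273/0.00833333 → 2, 0.02002/0.00416667 → 4; chars 24.

MJ05ss24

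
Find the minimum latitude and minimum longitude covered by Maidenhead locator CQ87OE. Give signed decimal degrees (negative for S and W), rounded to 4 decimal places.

77.1667, -122.8333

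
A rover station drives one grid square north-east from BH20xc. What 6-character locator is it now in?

BH30ad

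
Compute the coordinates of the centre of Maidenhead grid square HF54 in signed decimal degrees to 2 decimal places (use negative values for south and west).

Field H=7, F=5: +7·20° lon, +5·10° lat → SW at lon -40°, lat -40°.
Square 5, 4: +5·2° lon, +4·1° lat → SW at lon -30°, lat -36°.
Cell spans 2° lon × 1° lat. Centre is SW corner plus half of each.
latitude -35.50, longitude -29.00.

-35.50, -29.00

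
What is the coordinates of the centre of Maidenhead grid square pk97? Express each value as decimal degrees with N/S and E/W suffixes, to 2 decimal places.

17.50° N, 139.00° E

Field P=15, K=10: +15·20° lon, +10·10° lat → SW at lon 120°, lat 10°.
Square 9, 7: +9·2° lon, +7·1° lat → SW at lon 138°, lat 17°.
Cell spans 2° lon × 1° lat. Centre is SW corner plus half of each.
latitude 17.50° N, longitude 139.00° E.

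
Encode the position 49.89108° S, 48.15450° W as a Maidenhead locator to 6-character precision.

Offset from 180°W / 90°S: lon 131.8455°, lat 40.1089°.
Field: lon ⌊131.8455/20⌋ = 6 → G; lat ⌊40.1089/10⌋ = 4 → E.
Square: lon ⌊11.8455/2⌋ = 5; lat ⌊0.1089/1⌋ = 0.
Subsquare: lon ⌊1.8455/0.0833333⌋ = 22 → w; lat ⌊0.1089/0.0416667⌋ = 2 → c.

GE50wc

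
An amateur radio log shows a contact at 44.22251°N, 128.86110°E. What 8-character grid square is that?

Offset from 180°W / 90°S: lon 308.86110°, lat 134.22251°.
Field: lon ⌊308.86110/20⌋ = 15 → P; lat ⌊134.22251/10⌋ = 13 → N.
Square: lon ⌊8.86110/2⌋ = 4; lat ⌊4.22251/1⌋ = 4.
Subsquare: lon ⌊0.86110/0.0833333⌋ = 10 → k; lat ⌊0.22251/0.0416667⌋ = 5 → f.
Extended square: lon ⌊0.02777/0.00833333⌋ = 3; lat ⌊0.01418/0.00416667⌋ = 3.

PN44kf33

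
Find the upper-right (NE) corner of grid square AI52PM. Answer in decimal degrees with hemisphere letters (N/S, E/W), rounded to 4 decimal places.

Field A=0, I=8: +0·20° lon, +8·10° lat → SW at lon -180°, lat -10°.
Square 5, 2: +5·2° lon, +2·1° lat → SW at lon -170°, lat -8°.
Subsquare p=15, m=12: +15·0.0833333° lon, +12·0.0416667° lat → SW at lon -168.75°, lat -7.5°.
Cell spans 0.0833333° lon × 0.0416667° lat. NE corner is SW corner plus one full cell.
latitude 7.4583° S, longitude 168.6667° W.

7.4583° S, 168.6667° W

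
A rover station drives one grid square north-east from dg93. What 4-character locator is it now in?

EG04

Longitude square 9; +1 → 10, wraps to 0, carry into field.
Longitude field D = 3; +1 → 4 = E.
Latitude square 3; +1 → 4.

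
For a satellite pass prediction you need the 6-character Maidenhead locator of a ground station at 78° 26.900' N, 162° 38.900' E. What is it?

RQ18hk

Add 180° to longitude and 90° to latitude: 342.6483, 168.4483.
Field: lon ⌊342.6483/20⌋ = 17 → R; lat ⌊168.4483/10⌋ = 16 → Q.
Square: lon ⌊2.6483/2⌋ = 1; lat ⌊8.4483/1⌋ = 8.
Subsquare: lon ⌊0.6483/0.0833333⌋ = 7 → h; lat ⌊0.4483/0.0416667⌋ = 10 → k.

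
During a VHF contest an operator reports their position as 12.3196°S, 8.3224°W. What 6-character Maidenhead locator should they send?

Offset from 180°W / 90°S: lon 171.6776°, lat 77.6804°.
Field: lon ⌊171.6776/20⌋ = 8 → I; lat ⌊77.6804/10⌋ = 7 → H.
Square: lon ⌊11.6776/2⌋ = 5; lat ⌊7.6804/1⌋ = 7.
Subsquare: lon ⌊1.6776/0.0833333⌋ = 20 → u; lat ⌊0.6804/0.0416667⌋ = 16 → q.

IH57uq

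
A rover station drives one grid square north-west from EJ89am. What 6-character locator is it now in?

Longitude subsquare a = 0; −1 → -1, wraps to 23 = x, carry into square.
Longitude square 8; −1 → 7.
Latitude subsquare m = 12; +1 → 13 = n.

EJ79xn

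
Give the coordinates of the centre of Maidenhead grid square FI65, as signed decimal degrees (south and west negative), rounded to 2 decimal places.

Field F=5, I=8: +5·20° lon, +8·10° lat → SW at lon -80°, lat -10°.
Square 6, 5: +6·2° lon, +5·1° lat → SW at lon -68°, lat -5°.
Cell spans 2° lon × 1° lat. Centre is SW corner plus half of each.
latitude -4.50, longitude -67.00.

-4.50, -67.00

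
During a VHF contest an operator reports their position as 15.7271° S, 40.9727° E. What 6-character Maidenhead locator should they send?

LH04lg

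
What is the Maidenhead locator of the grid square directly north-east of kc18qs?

KC18rt

Longitude subsquare q = 16; +1 → 17 = r.
Latitude subsquare s = 18; +1 → 19 = t.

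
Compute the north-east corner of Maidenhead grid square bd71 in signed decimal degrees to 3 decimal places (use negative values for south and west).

Field B=1, D=3: +1·20° lon, +3·10° lat → SW at lon -160°, lat -60°.
Square 7, 1: +7·2° lon, +1·1° lat → SW at lon -146°, lat -59°.
Cell spans 2° lon × 1° lat. NE corner is SW corner plus one full cell.
latitude -58.000, longitude -144.000.

-58.000, -144.000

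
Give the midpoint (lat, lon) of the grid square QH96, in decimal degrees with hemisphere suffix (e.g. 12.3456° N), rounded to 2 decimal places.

Field Q=16, H=7: +16·20° lon, +7·10° lat → SW at lon 140°, lat -20°.
Square 9, 6: +9·2° lon, +6·1° lat → SW at lon 158°, lat -14°.
Cell spans 2° lon × 1° lat. Centre is SW corner plus half of each.
latitude 13.50° S, longitude 159.00° E.

13.50° S, 159.00° E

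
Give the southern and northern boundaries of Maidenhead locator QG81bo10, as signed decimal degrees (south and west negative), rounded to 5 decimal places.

-28.41667, -28.41250

Field Q=16, G=6: +16·20° lon, +6·10° lat → SW at lon 140°, lat -30°.
Square 8, 1: +8·2° lon, +1·1° lat → SW at lon 156°, lat -29°.
Subsquare b=1, o=14: +1·0.0833333° lon, +14·0.0416667° lat → SW at lon 156.083°, lat -28.4167°.
Extended square 1, 0: +1·0.00833333° lon, +0·0.00416667° lat → SW at lon 156.092°, lat -28.4167°.
Cell spans 0.00833333° lon × 0.00416667° lat.
south -28.41667, north -28.41250.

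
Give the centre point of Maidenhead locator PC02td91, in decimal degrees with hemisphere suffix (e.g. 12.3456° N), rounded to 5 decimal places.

67.86875° S, 121.66250° E

Field P=15, C=2: +15·20° lon, +2·10° lat → SW at lon 120°, lat -70°.
Square 0, 2: +0·2° lon, +2·1° lat → SW at lon 120°, lat -68°.
Subsquare t=19, d=3: +19·0.0833333° lon, +3·0.0416667° lat → SW at lon 121.583°, lat -67.875°.
Extended square 9, 1: +9·0.00833333° lon, +1·0.00416667° lat → SW at lon 121.658°, lat -67.8708°.
Cell spans 0.00833333° lon × 0.00416667° lat. Centre is SW corner plus half of each.
latitude 67.86875° S, longitude 121.66250° E.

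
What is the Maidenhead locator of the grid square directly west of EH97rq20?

EH97rq10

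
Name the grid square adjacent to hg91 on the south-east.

IG00

Longitude square 9; +1 → 10, wraps to 0, carry into field.
Longitude field H = 7; +1 → 8 = I.
Latitude square 1; −1 → 0.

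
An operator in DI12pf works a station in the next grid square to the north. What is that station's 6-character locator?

Latitude subsquare f = 5; +1 → 6 = g.
The longitude characters are unchanged.

DI12pg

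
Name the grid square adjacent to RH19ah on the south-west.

Longitude subsquare a = 0; −1 → -1, wraps to 23 = x, carry into square.
Longitude square 1; −1 → 0.
Latitude subsquare h = 7; −1 → 6 = g.

RH09xg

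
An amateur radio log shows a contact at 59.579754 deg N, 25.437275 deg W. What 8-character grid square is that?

HO79gn79

Offset from 180°W / 90°S: lon 154.56273°, lat 149.57975°.
Field (20°×10°, letters A–R): lon ⌊154.56273/20⌋ = 7 → H; lat ⌊149.57975/10⌋ = 14 → O.
Square (2°×1°, digits 0–9): lon ⌊14.56273/2⌋ = 7; lat ⌊9.57975/1⌋ = 9.
Subsquare (5′×2.5′, letters a–x): lon ⌊0.56273/0.0833333⌋ = 6 → g; lat ⌊0.57975/0.0416667⌋ = 13 → n.
Extended square (30″×15″, digits 0–9): lon ⌊0.06273/0.00833333⌋ = 7; lat ⌊0.03809/0.00416667⌋ = 9.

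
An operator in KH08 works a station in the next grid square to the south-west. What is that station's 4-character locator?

Longitude square 0; −1 → -1, wraps to 9, carry into field.
Longitude field K = 10; −1 → 9 = J.
Latitude square 8; −1 → 7.

JH97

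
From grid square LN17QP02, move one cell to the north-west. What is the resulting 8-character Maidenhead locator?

Longitude extended square 0; −1 → -1, wraps to 9, carry into subsquare.
Longitude subsquare q = 16; −1 → 15 = p.
Latitude extended square 2; +1 → 3.

LN17pp93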